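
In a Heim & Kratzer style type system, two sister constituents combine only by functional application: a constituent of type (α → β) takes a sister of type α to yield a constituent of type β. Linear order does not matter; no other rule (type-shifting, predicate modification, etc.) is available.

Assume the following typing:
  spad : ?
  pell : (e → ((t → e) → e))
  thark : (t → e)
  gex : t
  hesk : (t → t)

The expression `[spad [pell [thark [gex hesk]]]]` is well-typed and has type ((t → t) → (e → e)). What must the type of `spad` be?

At [spad [pell [thark [gex hesk]]]] (required: ((t → t) → (e → e))): [pell [thark [gex hesk]]] is ((t → e) → e), which is not a function with range ((t → t) → (e → e)); hence spad is the functor — type (((t → e) → e) → ((t → t) → (e → e))).

(((t → e) → e) → ((t → t) → (e → e)))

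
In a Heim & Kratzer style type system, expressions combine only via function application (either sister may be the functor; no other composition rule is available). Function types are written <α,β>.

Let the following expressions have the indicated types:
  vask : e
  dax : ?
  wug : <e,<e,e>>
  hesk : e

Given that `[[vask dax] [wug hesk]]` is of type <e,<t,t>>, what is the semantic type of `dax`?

[[vask dax] [wug hesk]] is required to be <e,<t,t>>. [wug hesk] : <e,e> cannot yield <e,<t,t>> as functor, so [vask dax] : <<e,e>,<e,<t,t>>>.
[vask dax] is required to be <<e,e>,<e,<t,t>>>. vask : e cannot yield <<e,e>,<e,<t,t>>> as functor, so dax : <e,<<e,e>,<e,<t,t>>>>.

<e,<<e,e>,<e,<t,t>>>>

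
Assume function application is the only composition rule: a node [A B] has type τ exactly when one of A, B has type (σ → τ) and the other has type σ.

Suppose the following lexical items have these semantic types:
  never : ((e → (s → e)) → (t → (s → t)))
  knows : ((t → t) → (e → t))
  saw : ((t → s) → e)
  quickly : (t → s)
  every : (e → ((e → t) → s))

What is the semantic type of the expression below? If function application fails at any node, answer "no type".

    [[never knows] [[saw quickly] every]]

no type

[never knows]: ((e → (s → e)) → (t → (s → t))) with ((t → t) → (e → t)) — neither is a function whose domain matches the other; composition fails here.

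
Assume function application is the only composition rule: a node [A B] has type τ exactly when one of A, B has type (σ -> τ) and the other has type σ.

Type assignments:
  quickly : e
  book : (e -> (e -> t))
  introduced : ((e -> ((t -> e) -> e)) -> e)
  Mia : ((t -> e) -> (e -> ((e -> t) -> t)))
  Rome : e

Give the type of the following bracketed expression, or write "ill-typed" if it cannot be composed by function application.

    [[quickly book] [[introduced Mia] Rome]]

[quickly book] — book of type (e -> (e -> t)) combines with quickly of type e: type (e -> t).
At [introduced Mia]: neither ((e -> ((t -> e) -> e)) -> e) nor ((t -> e) -> (e -> ((e -> t) -> t))) can take the other as argument; the node is ill-typed.

ill-typed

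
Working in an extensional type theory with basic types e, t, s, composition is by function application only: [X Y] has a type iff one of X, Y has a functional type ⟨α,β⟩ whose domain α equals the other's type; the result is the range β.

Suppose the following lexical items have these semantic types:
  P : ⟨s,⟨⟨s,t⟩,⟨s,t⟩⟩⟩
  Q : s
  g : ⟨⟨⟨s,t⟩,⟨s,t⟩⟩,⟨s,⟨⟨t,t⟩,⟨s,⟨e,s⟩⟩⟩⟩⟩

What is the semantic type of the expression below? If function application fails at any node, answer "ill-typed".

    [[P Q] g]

[P Q]: P is ⟨s,⟨⟨s,t⟩,⟨s,t⟩⟩⟩, Q is s; result ⟨⟨s,t⟩,⟨s,t⟩⟩.
[[P Q] g]: g is ⟨⟨⟨s,t⟩,⟨s,t⟩⟩,⟨s,⟨⟨t,t⟩,⟨s,⟨e,s⟩⟩⟩⟩⟩, [P Q] is ⟨⟨s,t⟩,⟨s,t⟩⟩; result ⟨s,⟨⟨t,t⟩,⟨s,⟨e,s⟩⟩⟩⟩.

⟨s,⟨⟨t,t⟩,⟨s,⟨e,s⟩⟩⟩⟩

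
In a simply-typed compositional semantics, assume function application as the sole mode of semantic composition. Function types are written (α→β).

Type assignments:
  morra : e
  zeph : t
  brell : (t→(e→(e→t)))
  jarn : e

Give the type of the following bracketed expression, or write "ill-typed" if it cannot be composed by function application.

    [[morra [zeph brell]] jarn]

[zeph brell]: functor brell : (t→(e→(e→t))), argument zeph : t; result (e→(e→t)).
[morra [zeph brell]]: functor [zeph brell] : (e→(e→t)), argument morra : e; result (e→t).
[[morra [zeph brell]] jarn]: functor [morra [zeph brell]] : (e→t), argument jarn : e; result t.

t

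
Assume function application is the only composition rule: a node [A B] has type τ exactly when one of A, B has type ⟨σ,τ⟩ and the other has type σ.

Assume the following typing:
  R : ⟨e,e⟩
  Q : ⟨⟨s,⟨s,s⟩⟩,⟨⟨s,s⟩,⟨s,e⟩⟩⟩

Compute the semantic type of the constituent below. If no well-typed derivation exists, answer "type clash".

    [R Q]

type clash

[R Q]: ⟨e,e⟩ and ⟨⟨s,⟨s,s⟩⟩,⟨⟨s,s⟩,⟨s,e⟩⟩⟩ cannot combine by function application — type clash.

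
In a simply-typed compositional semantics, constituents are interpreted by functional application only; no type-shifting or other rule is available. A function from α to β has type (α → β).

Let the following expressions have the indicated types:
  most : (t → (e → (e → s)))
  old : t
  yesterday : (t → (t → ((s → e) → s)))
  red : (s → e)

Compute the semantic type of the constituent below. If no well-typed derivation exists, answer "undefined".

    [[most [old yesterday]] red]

undefined

[old yesterday]: functor yesterday : (t → (t → ((s → e) → s))), argument old : t; result (t → ((s → e) → s)).
[most [old yesterday]]: (t → (e → (e → s))) and (t → ((s → e) → s)) cannot combine by function application — type clash.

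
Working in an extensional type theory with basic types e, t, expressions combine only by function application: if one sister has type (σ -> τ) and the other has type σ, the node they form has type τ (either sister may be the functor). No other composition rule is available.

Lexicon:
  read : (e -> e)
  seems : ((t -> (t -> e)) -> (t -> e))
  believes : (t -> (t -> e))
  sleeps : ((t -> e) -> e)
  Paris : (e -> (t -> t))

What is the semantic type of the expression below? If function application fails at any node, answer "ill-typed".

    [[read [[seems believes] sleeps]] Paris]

At [seems believes], seems : ((t -> (t -> e)) -> (t -> e)) takes believes : (t -> (t -> e)), giving (t -> e).
At [[seems believes] sleeps], sleeps : ((t -> e) -> e) takes [seems believes] : (t -> e), giving e.
At [read [[seems believes] sleeps]], read : (e -> e) takes [[seems believes] sleeps] : e, giving e.
At [[read [[seems believes] sleeps]] Paris], Paris : (e -> (t -> t)) takes [read [[seems believes] sleeps]] : e, giving (t -> t).

(t -> t)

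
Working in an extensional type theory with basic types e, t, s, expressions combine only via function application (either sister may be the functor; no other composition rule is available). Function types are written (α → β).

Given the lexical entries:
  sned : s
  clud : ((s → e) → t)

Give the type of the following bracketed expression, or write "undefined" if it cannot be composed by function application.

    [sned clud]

[sned clud]: s and ((s → e) → t) cannot combine by function application — type clash.

undefined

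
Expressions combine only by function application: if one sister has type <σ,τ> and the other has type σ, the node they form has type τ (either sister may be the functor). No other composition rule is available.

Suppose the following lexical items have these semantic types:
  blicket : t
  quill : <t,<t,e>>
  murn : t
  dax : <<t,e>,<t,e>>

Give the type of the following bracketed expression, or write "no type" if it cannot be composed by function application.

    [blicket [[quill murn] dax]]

[quill murn]: <t,<t,e>> applied to t yields <t,e>.
[[quill murn] dax]: <<t,e>,<t,e>> applied to <t,e> yields <t,e>.
[blicket [[quill murn] dax]]: <t,e> applied to t yields e.

e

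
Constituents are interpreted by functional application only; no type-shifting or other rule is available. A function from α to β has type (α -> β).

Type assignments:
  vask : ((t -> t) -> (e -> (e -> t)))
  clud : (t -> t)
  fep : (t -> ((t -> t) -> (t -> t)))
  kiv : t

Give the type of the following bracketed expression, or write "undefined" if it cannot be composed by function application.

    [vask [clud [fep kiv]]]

(e -> (e -> t))

At [fep kiv], fep : (t -> ((t -> t) -> (t -> t))) takes kiv : t, giving ((t -> t) -> (t -> t)).
At [clud [fep kiv]], [fep kiv] : ((t -> t) -> (t -> t)) takes clud : (t -> t), giving (t -> t).
At [vask [clud [fep kiv]]], vask : ((t -> t) -> (e -> (e -> t))) takes [clud [fep kiv]] : (t -> t), giving (e -> (e -> t)).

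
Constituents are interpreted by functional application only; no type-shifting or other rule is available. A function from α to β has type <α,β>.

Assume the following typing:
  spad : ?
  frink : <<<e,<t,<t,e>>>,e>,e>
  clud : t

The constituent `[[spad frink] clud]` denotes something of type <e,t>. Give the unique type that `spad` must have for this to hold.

<<<<e,<t,<t,e>>>,e>,e>,<t,<e,t>>>

[[spad frink] clud] must have type <e,t>. The sister clud has type t; that is not a function onto <e,t>, so [spad frink] must be the functor, of type <t,<e,t>>.
[spad frink] must have type <t,<e,t>>. The sister frink has type <<<e,<t,<t,e>>>,e>,e>; that is not a function onto <t,<e,t>>, so spad must be the functor, of type <<<<e,<t,<t,e>>>,e>,e>,<t,<e,t>>>.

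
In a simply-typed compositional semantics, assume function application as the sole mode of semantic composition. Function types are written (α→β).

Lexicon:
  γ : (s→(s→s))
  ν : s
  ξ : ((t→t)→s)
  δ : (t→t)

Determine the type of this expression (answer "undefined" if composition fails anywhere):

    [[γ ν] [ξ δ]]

[γ ν]: functor γ : (s→(s→s)), argument ν : s; result (s→s).
[ξ δ]: functor ξ : ((t→t)→s), argument δ : (t→t); result s.
[[γ ν] [ξ δ]]: functor [γ ν] : (s→s), argument [ξ δ] : s; result s.

s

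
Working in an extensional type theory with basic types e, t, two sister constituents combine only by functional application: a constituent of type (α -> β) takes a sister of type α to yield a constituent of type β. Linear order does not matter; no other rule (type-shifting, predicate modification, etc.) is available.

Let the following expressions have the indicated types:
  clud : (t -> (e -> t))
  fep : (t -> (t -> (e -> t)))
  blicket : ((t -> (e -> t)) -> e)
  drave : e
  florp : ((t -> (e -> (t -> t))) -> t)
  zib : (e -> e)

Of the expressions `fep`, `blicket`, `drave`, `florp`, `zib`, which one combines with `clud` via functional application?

fep : (t -> (t -> (e -> t))) — neither side's domain matches the other.
blicket — combines: blicket : ((t -> (e -> t)) -> e) takes clud : (t -> (e -> t)) as argument, giving e.
drave : e — neither side's domain matches the other.
florp : ((t -> (e -> (t -> t))) -> t) — neither side's domain matches the other.
zib : (e -> e) — neither side's domain matches the other.

blicket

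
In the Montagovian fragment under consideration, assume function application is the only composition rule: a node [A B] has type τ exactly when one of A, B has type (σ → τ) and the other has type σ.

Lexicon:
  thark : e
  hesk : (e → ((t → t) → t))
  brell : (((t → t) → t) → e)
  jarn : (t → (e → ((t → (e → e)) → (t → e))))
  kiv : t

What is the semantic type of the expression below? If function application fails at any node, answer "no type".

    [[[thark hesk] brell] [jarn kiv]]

((t → (e → e)) → (t → e))

At [thark hesk], hesk : (e → ((t → t) → t)) takes thark : e, giving ((t → t) → t).
At [[thark hesk] brell], brell : (((t → t) → t) → e) takes [thark hesk] : ((t → t) → t), giving e.
At [jarn kiv], jarn : (t → (e → ((t → (e → e)) → (t → e)))) takes kiv : t, giving (e → ((t → (e → e)) → (t → e))).
At [[[thark hesk] brell] [jarn kiv]], [jarn kiv] : (e → ((t → (e → e)) → (t → e))) takes [[thark hesk] brell] : e, giving ((t → (e → e)) → (t → e)).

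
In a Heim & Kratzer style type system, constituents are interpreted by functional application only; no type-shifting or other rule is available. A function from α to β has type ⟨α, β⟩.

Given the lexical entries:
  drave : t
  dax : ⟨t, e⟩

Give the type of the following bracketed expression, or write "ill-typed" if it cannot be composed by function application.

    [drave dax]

[drave dax]: ⟨t, e⟩ applied to t yields e.

e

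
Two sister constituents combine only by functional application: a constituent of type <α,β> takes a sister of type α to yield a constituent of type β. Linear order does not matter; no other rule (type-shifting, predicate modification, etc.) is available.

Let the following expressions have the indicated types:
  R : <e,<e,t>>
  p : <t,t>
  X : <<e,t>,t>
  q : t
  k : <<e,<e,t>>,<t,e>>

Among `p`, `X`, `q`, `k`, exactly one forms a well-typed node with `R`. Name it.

k

p : <t,t> — does not combine with R.
X : <<e,t>,t> — does not combine with R.
q : t — does not combine with R.
k — combines: k : <<e,<e,t>>,<t,e>> takes R : <e,<e,t>> as argument, giving <t,e>.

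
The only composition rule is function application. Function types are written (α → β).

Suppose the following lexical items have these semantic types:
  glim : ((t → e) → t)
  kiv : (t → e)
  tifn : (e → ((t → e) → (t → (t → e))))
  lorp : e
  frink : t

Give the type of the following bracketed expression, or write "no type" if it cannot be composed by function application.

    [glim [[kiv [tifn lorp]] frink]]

[tifn lorp] — tifn of type (e → ((t → e) → (t → (t → e)))) combines with lorp of type e: type ((t → e) → (t → (t → e))).
[kiv [tifn lorp]] — [tifn lorp] of type ((t → e) → (t → (t → e))) combines with kiv of type (t → e): type (t → (t → e)).
[[kiv [tifn lorp]] frink] — [kiv [tifn lorp]] of type (t → (t → e)) combines with frink of type t: type (t → e).
[glim [[kiv [tifn lorp]] frink]] — glim of type ((t → e) → t) combines with [[kiv [tifn lorp]] frink] of type (t → e): type t.

t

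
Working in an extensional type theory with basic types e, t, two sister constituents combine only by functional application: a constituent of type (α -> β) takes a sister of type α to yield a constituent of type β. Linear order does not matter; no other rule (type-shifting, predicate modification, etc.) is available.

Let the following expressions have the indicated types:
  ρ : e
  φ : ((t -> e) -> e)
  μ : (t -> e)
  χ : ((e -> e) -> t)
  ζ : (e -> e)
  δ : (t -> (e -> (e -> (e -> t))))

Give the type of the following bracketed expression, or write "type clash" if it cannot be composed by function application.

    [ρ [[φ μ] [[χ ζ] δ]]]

(e -> t)

At [φ μ], φ : ((t -> e) -> e) takes μ : (t -> e), giving e.
At [χ ζ], χ : ((e -> e) -> t) takes ζ : (e -> e), giving t.
At [[χ ζ] δ], δ : (t -> (e -> (e -> (e -> t)))) takes [χ ζ] : t, giving (e -> (e -> (e -> t))).
At [[φ μ] [[χ ζ] δ]], [[χ ζ] δ] : (e -> (e -> (e -> t))) takes [φ μ] : e, giving (e -> (e -> t)).
At [ρ [[φ μ] [[χ ζ] δ]]], [[φ μ] [[χ ζ] δ]] : (e -> (e -> t)) takes ρ : e, giving (e -> t).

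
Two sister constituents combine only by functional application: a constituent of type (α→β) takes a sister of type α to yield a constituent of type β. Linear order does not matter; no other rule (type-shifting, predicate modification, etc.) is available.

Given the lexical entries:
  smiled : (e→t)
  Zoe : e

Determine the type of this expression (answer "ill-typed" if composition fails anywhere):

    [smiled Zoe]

t

At [smiled Zoe], smiled : (e→t) takes Zoe : e, giving t.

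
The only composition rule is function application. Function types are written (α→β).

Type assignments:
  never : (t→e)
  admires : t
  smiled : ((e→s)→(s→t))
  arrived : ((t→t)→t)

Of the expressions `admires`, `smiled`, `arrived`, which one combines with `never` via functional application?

admires

admires — combines: never : (t→e) takes admires : t as argument, giving e.
smiled : ((e→s)→(s→t)) — neither side's domain matches the other.
arrived : ((t→t)→t) — neither side's domain matches the other.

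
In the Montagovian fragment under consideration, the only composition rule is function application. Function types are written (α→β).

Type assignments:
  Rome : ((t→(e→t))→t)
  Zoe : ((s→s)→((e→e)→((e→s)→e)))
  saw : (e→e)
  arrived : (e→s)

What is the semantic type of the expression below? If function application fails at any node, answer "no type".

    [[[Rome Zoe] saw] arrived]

[Rome Zoe]: ((t→(e→t))→t) and ((s→s)→((e→e)→((e→s)→e))) cannot combine by function application — type clash.

no type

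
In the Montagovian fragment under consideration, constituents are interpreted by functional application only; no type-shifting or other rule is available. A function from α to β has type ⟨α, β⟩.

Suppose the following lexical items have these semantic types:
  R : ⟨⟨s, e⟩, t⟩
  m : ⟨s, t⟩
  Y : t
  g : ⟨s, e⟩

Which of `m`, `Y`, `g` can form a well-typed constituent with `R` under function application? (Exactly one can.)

m : ⟨s, t⟩ — no; R wants ⟨s, e⟩, and m wants s.
Y : t — no; R wants ⟨s, e⟩, and Y wants nothing (atomic).
g — combines: R : ⟨⟨s, e⟩, t⟩ takes g : ⟨s, e⟩ as argument, giving t.

g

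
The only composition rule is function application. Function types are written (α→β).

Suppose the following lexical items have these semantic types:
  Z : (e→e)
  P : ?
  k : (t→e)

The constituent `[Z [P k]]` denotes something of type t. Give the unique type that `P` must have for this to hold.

At [Z [P k]] (required: t): Z is (e→e), which is not a function with range t; hence [P k] is the functor — type ((e→e)→t).
At [P k] (required: ((e→e)→t)): k is (t→e), which is not a function with range ((e→e)→t); hence P is the functor — type ((t→e)→((e→e)→t)).

((t→e)→((e→e)→t))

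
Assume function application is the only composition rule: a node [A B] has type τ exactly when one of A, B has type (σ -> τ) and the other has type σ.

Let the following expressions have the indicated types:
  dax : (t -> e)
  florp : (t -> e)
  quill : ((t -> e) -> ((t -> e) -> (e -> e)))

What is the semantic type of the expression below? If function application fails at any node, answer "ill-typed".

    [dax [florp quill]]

(e -> e)

At [florp quill], quill : ((t -> e) -> ((t -> e) -> (e -> e))) takes florp : (t -> e), giving ((t -> e) -> (e -> e)).
At [dax [florp quill]], [florp quill] : ((t -> e) -> (e -> e)) takes dax : (t -> e), giving (e -> e).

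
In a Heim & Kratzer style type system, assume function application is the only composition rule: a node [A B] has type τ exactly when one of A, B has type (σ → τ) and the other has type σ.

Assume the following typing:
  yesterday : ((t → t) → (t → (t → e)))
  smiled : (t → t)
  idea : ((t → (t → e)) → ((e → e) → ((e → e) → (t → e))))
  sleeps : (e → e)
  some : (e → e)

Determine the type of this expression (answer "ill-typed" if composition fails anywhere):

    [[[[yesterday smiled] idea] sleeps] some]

[yesterday smiled] — yesterday of type ((t → t) → (t → (t → e))) combines with smiled of type (t → t): type (t → (t → e)).
[[yesterday smiled] idea] — idea of type ((t → (t → e)) → ((e → e) → ((e → e) → (t → e)))) combines with [yesterday smiled] of type (t → (t → e)): type ((e → e) → ((e → e) → (t → e))).
[[[yesterday smiled] idea] sleeps] — [[yesterday smiled] idea] of type ((e → e) → ((e → e) → (t → e))) combines with sleeps of type (e → e): type ((e → e) → (t → e)).
[[[[yesterday smiled] idea] sleeps] some] — [[[yesterday smiled] idea] sleeps] of type ((e → e) → (t → e)) combines with some of type (e → e): type (t → e).

(t → e)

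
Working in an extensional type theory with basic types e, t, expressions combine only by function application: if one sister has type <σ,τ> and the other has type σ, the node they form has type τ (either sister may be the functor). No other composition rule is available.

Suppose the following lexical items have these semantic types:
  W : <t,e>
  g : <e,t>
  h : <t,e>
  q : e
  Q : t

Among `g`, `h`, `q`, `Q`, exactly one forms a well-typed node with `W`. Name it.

Q

g : <e,t> — no; W wants t, and g wants e.
h : <t,e> — no; W wants t, and h wants t.
q : e — no; W wants t, and q wants nothing (atomic).
Q — combines: W : <t,e> takes Q : t as argument, giving e.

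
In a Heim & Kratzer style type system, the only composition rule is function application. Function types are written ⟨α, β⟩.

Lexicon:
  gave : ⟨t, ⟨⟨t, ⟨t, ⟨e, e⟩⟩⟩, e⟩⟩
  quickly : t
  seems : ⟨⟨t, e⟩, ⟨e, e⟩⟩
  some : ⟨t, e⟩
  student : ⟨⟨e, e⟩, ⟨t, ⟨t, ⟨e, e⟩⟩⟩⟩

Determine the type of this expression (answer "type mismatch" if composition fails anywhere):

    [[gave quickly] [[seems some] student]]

e

[gave quickly]: ⟨t, ⟨⟨t, ⟨t, ⟨e, e⟩⟩⟩, e⟩⟩ applied to t yields ⟨⟨t, ⟨t, ⟨e, e⟩⟩⟩, e⟩.
[seems some]: ⟨⟨t, e⟩, ⟨e, e⟩⟩ applied to ⟨t, e⟩ yields ⟨e, e⟩.
[[seems some] student]: ⟨⟨e, e⟩, ⟨t, ⟨t, ⟨e, e⟩⟩⟩⟩ applied to ⟨e, e⟩ yields ⟨t, ⟨t, ⟨e, e⟩⟩⟩.
[[gave quickly] [[seems some] student]]: ⟨⟨t, ⟨t, ⟨e, e⟩⟩⟩, e⟩ applied to ⟨t, ⟨t, ⟨e, e⟩⟩⟩ yields e.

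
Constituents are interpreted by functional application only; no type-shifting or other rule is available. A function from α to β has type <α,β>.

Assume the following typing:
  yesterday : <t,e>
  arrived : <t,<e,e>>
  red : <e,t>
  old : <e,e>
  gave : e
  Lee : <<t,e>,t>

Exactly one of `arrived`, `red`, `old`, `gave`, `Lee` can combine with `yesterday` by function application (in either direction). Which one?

arrived : <t,<e,e>> — neither side's domain matches the other.
red : <e,t> — neither side's domain matches the other.
old : <e,e> — neither side's domain matches the other.
gave : e — neither side's domain matches the other.
Lee — combines: Lee : <<t,e>,t> takes yesterday : <t,e> as argument, giving t.

Lee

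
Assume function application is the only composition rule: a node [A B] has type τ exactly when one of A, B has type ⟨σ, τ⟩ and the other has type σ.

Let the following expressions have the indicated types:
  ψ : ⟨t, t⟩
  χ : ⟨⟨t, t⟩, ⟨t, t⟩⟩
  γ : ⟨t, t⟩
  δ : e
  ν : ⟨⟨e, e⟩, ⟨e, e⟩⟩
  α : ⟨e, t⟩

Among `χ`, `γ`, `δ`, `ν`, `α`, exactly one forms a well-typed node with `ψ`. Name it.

χ

χ — combines: χ : ⟨⟨t, t⟩, ⟨t, t⟩⟩ takes ψ : ⟨t, t⟩ as argument, giving ⟨t, t⟩.
γ : ⟨t, t⟩ — no; ψ wants t, and γ wants t.
δ : e — no; ψ wants t, and δ wants nothing (atomic).
ν : ⟨⟨e, e⟩, ⟨e, e⟩⟩ — no; ψ wants t, and ν wants ⟨e, e⟩.
α : ⟨e, t⟩ — no; ψ wants t, and α wants e.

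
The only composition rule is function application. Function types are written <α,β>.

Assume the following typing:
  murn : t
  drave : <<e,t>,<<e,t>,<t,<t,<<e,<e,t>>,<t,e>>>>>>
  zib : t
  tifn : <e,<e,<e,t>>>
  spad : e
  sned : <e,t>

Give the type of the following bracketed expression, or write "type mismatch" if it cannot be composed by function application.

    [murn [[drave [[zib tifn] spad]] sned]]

type mismatch

[zib tifn]: t with <e,<e,<e,t>>> — neither is a function whose domain matches the other; composition fails here.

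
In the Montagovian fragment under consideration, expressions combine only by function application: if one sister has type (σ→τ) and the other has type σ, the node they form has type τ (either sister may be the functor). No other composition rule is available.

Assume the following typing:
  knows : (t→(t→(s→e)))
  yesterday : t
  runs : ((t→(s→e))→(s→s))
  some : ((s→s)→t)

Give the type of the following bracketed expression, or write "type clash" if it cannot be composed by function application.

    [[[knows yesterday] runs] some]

[knows yesterday] — knows of type (t→(t→(s→e))) combines with yesterday of type t: type (t→(s→e)).
[[knows yesterday] runs] — runs of type ((t→(s→e))→(s→s)) combines with [knows yesterday] of type (t→(s→e)): type (s→s).
[[[knows yesterday] runs] some] — some of type ((s→s)→t) combines with [[knows yesterday] runs] of type (s→s): type t.

t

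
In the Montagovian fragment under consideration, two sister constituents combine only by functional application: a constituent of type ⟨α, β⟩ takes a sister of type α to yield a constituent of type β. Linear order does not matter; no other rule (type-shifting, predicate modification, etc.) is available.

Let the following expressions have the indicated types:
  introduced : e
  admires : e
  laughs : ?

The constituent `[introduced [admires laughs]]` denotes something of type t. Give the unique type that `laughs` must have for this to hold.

⟨e, ⟨e, t⟩⟩

For [introduced [admires laughs]] to have type t with introduced of type e, [admires laughs] must be the function: [admires laughs] : ⟨e, t⟩.
For [admires laughs] to have type ⟨e, t⟩ with admires of type e, laughs must be the function: laughs : ⟨e, ⟨e, t⟩⟩.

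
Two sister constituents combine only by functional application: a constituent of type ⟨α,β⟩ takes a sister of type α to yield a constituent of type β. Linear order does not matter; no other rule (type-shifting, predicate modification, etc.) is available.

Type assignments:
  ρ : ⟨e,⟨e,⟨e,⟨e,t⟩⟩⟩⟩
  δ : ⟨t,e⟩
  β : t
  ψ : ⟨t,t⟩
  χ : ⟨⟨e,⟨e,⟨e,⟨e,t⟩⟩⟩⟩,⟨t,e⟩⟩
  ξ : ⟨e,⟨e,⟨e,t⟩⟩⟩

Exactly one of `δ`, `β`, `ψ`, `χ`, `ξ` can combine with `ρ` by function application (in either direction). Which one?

δ : ⟨t,e⟩ — no; ρ wants e, and δ wants t.
β : t — no; ρ wants e, and β wants nothing (atomic).
ψ : ⟨t,t⟩ — no; ρ wants e, and ψ wants t.
χ — combines: χ : ⟨⟨e,⟨e,⟨e,⟨e,t⟩⟩⟩⟩,⟨t,e⟩⟩ takes ρ : ⟨e,⟨e,⟨e,⟨e,t⟩⟩⟩⟩ as argument, giving ⟨t,e⟩.
ξ : ⟨e,⟨e,⟨e,t⟩⟩⟩ — no; ρ wants e, and ξ wants e.

χ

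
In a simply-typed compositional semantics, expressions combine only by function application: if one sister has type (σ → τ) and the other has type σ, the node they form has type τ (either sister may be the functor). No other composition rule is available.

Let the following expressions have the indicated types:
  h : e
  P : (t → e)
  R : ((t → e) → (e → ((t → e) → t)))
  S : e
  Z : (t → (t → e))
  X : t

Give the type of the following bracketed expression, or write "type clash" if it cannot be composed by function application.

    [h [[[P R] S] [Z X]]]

type clash

[P R] — R of type ((t → e) → (e → ((t → e) → t))) combines with P of type (t → e): type (e → ((t → e) → t)).
[[P R] S] — [P R] of type (e → ((t → e) → t)) combines with S of type e: type ((t → e) → t).
[Z X] — Z of type (t → (t → e)) combines with X of type t: type (t → e).
[[[P R] S] [Z X]] — [[P R] S] of type ((t → e) → t) combines with [Z X] of type (t → e): type t.
[h [[[P R] S] [Z X]]]: e with t — neither is a function whose domain matches the other; composition fails here.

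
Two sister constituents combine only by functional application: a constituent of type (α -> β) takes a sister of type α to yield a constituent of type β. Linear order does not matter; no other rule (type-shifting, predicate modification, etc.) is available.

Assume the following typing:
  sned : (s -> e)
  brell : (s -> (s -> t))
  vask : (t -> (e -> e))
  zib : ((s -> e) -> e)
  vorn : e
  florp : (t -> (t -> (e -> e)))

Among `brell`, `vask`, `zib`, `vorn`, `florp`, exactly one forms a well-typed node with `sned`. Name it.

zib

brell : (s -> (s -> t)) — sned needs s; brell needs s; neither fits.
vask : (t -> (e -> e)) — sned needs s; vask needs t; neither fits.
zib — combines: zib : ((s -> e) -> e) takes sned : (s -> e) as argument, giving e.
vorn : e — sned needs s; vorn needs nothing (atomic); neither fits.
florp : (t -> (t -> (e -> e))) — sned needs s; florp needs t; neither fits.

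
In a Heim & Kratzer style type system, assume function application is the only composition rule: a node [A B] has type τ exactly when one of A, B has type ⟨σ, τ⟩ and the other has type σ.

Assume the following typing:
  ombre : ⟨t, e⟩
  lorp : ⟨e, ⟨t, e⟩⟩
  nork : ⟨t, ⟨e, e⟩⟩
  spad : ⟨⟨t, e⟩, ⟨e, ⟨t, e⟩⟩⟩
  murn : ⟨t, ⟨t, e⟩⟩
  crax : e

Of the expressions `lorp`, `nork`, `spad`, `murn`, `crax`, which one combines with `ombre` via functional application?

lorp : ⟨e, ⟨t, e⟩⟩ — no; ombre wants t, and lorp wants e.
nork : ⟨t, ⟨e, e⟩⟩ — no; ombre wants t, and nork wants t.
spad — combines: spad : ⟨⟨t, e⟩, ⟨e, ⟨t, e⟩⟩⟩ takes ombre : ⟨t, e⟩ as argument, giving ⟨e, ⟨t, e⟩⟩.
murn : ⟨t, ⟨t, e⟩⟩ — no; ombre wants t, and murn wants t.
crax : e — no; ombre wants t, and crax wants nothing (atomic).

spad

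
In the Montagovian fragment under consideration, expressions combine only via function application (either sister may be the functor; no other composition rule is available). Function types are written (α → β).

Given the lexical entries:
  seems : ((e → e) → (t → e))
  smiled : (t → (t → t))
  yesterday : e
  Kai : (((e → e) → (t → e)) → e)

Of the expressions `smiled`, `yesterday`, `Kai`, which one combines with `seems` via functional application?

smiled : (t → (t → t)) — does not combine with seems.
yesterday : e — does not combine with seems.
Kai — combines: Kai : (((e → e) → (t → e)) → e) takes seems : ((e → e) → (t → e)) as argument, giving e.

Kai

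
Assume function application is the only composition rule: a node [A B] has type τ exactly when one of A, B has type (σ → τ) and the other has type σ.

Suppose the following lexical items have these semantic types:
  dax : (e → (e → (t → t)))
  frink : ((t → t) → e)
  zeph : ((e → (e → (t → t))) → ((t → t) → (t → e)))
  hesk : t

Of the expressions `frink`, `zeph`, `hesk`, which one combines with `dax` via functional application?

zeph

frink : ((t → t) → e) — dax needs e; frink needs (t → t); neither fits.
zeph — combines: zeph : ((e → (e → (t → t))) → ((t → t) → (t → e))) takes dax : (e → (e → (t → t))) as argument, giving ((t → t) → (t → e)).
hesk : t — dax needs e; hesk needs nothing (atomic); neither fits.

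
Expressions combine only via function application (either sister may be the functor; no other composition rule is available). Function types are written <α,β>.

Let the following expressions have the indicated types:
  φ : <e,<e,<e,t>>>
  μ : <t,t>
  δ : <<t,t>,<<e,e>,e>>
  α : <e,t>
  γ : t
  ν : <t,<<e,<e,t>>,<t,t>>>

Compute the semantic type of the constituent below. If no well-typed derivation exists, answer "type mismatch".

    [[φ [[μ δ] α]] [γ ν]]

[μ δ]: <<t,t>,<<e,e>,e>> applied to <t,t> yields <<e,e>,e>.
At [[μ δ] α]: neither <<e,e>,e> nor <e,t> can take the other as argument; the node is ill-typed.

type mismatch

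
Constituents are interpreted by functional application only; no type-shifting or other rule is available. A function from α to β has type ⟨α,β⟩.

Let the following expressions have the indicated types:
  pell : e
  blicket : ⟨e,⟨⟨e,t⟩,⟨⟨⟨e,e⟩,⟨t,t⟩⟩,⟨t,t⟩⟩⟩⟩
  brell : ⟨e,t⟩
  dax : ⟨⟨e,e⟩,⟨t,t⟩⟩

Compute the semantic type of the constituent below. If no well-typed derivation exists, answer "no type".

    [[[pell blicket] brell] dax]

⟨t,t⟩

At [pell blicket], blicket : ⟨e,⟨⟨e,t⟩,⟨⟨⟨e,e⟩,⟨t,t⟩⟩,⟨t,t⟩⟩⟩⟩ takes pell : e, giving ⟨⟨e,t⟩,⟨⟨⟨e,e⟩,⟨t,t⟩⟩,⟨t,t⟩⟩⟩.
At [[pell blicket] brell], [pell blicket] : ⟨⟨e,t⟩,⟨⟨⟨e,e⟩,⟨t,t⟩⟩,⟨t,t⟩⟩⟩ takes brell : ⟨e,t⟩, giving ⟨⟨⟨e,e⟩,⟨t,t⟩⟩,⟨t,t⟩⟩.
At [[[pell blicket] brell] dax], [[pell blicket] brell] : ⟨⟨⟨e,e⟩,⟨t,t⟩⟩,⟨t,t⟩⟩ takes dax : ⟨⟨e,e⟩,⟨t,t⟩⟩, giving ⟨t,t⟩.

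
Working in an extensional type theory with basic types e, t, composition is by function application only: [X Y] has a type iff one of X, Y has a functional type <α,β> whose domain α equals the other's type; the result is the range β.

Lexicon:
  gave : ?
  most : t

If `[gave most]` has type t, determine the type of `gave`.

[gave most] must have type t. The sister most has type t; that is not a function onto t, so gave must be the functor, of type <t,t>.

<t,t>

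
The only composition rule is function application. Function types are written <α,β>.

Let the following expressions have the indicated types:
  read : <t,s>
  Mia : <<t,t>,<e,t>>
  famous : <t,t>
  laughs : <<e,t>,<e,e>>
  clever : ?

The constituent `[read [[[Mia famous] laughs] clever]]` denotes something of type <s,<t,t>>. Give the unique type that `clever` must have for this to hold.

<<e,e>,<<t,s>,<s,<t,t>>>>

[read [[[Mia famous] laughs] clever]] is required to be <s,<t,t>>. read : <t,s> cannot yield <s,<t,t>> as functor, so [[[Mia famous] laughs] clever] : <<t,s>,<s,<t,t>>>.
[[[Mia famous] laughs] clever] is required to be <<t,s>,<s,<t,t>>>. [[Mia famous] laughs] : <e,e> cannot yield <<t,s>,<s,<t,t>>> as functor, so clever : <<e,e>,<<t,s>,<s,<t,t>>>>.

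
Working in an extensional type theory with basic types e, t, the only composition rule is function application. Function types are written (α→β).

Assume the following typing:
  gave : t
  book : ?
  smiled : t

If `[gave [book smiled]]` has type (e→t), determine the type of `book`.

(t→(t→(e→t)))

[gave [book smiled]] must have type (e→t). The sister gave has type t; that is not a function onto (e→t), so [book smiled] must be the functor, of type (t→(e→t)).
[book smiled] must have type (t→(e→t)). The sister smiled has type t; that is not a function onto (t→(e→t)), so book must be the functor, of type (t→(t→(e→t))).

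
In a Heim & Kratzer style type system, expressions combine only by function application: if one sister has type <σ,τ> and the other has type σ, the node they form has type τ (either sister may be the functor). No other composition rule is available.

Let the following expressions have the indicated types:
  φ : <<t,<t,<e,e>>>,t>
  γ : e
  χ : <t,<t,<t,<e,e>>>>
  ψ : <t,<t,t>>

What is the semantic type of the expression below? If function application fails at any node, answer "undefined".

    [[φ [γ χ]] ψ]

[γ χ]: e with <t,<t,<t,<e,e>>>> — neither is a function whose domain matches the other; composition fails here.

undefined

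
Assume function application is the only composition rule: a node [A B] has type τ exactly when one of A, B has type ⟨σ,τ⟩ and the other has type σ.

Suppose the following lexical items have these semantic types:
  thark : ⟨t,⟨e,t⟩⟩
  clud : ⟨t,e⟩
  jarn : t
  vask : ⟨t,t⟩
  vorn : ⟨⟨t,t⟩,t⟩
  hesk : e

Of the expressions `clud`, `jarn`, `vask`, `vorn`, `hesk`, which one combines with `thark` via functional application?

jarn

clud : ⟨t,e⟩ — thark needs t; clud needs t; neither fits.
jarn — combines: thark : ⟨t,⟨e,t⟩⟩ takes jarn : t as argument, giving ⟨e,t⟩.
vask : ⟨t,t⟩ — thark needs t; vask needs t; neither fits.
vorn : ⟨⟨t,t⟩,t⟩ — thark needs t; vorn needs ⟨t,t⟩; neither fits.
hesk : e — thark needs t; hesk needs nothing (atomic); neither fits.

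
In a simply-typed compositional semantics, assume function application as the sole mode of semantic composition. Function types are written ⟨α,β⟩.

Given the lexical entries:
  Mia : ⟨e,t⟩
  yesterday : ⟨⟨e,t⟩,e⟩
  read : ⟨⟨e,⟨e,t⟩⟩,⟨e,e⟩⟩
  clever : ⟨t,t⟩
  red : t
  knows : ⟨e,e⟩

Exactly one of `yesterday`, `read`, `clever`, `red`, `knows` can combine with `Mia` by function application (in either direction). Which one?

yesterday

yesterday — combines: yesterday : ⟨⟨e,t⟩,e⟩ takes Mia : ⟨e,t⟩ as argument, giving e.
read : ⟨⟨e,⟨e,t⟩⟩,⟨e,e⟩⟩ — does not combine with Mia.
clever : ⟨t,t⟩ — does not combine with Mia.
red : t — does not combine with Mia.
knows : ⟨e,e⟩ — does not combine with Mia.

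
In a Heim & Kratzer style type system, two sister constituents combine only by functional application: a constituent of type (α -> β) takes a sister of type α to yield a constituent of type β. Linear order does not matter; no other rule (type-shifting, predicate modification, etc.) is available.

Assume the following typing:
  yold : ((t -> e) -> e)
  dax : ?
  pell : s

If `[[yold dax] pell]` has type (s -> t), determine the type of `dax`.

(((t -> e) -> e) -> (s -> (s -> t)))

[[yold dax] pell] is required to be (s -> t). pell : s cannot yield (s -> t) as functor, so [yold dax] : (s -> (s -> t)).
[yold dax] is required to be (s -> (s -> t)). yold : ((t -> e) -> e) cannot yield (s -> (s -> t)) as functor, so dax : (((t -> e) -> e) -> (s -> (s -> t))).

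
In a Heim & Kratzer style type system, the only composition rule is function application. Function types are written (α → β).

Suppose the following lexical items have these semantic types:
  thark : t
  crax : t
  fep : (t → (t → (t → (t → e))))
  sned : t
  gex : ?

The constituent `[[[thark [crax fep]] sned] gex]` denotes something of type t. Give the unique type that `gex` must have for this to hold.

[[[thark [crax fep]] sned] gex] must have type t. The sister [[thark [crax fep]] sned] has type (t → e); that is not a function onto t, so gex must be the functor, of type ((t → e) → t).

((t → e) → t)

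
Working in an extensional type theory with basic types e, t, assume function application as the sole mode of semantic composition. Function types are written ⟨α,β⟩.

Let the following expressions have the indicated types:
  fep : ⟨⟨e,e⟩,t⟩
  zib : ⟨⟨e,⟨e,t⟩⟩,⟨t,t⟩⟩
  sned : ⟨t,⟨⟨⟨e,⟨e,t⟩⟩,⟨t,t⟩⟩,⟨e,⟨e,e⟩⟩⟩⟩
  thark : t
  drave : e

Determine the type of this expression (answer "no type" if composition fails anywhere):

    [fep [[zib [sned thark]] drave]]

[sned thark]: functor sned : ⟨t,⟨⟨⟨e,⟨e,t⟩⟩,⟨t,t⟩⟩,⟨e,⟨e,e⟩⟩⟩⟩, argument thark : t; result ⟨⟨⟨e,⟨e,t⟩⟩,⟨t,t⟩⟩,⟨e,⟨e,e⟩⟩⟩.
[zib [sned thark]]: functor [sned thark] : ⟨⟨⟨e,⟨e,t⟩⟩,⟨t,t⟩⟩,⟨e,⟨e,e⟩⟩⟩, argument zib : ⟨⟨e,⟨e,t⟩⟩,⟨t,t⟩⟩; result ⟨e,⟨e,e⟩⟩.
[[zib [sned thark]] drave]: functor [zib [sned thark]] : ⟨e,⟨e,e⟩⟩, argument drave : e; result ⟨e,e⟩.
[fep [[zib [sned thark]] drave]]: functor fep : ⟨⟨e,e⟩,t⟩, argument [[zib [sned thark]] drave] : ⟨e,e⟩; result t.

t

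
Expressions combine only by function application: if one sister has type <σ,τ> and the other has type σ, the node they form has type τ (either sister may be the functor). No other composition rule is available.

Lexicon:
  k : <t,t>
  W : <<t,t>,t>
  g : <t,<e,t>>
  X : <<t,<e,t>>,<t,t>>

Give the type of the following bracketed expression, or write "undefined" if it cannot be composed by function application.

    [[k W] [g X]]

t

[k W]: <<t,t>,t> applied to <t,t> yields t.
[g X]: <<t,<e,t>>,<t,t>> applied to <t,<e,t>> yields <t,t>.
[[k W] [g X]]: <t,t> applied to t yields t.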